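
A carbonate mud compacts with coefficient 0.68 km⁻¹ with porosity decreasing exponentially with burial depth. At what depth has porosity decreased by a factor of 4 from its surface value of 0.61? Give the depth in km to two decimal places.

n/n₀ = 1/4 ⇒ exp(−β·Z) = 1/4 ⇒ Z = ln(4) / β
Z = 1.3863 / 0.68 = 2.039 km

2.04 km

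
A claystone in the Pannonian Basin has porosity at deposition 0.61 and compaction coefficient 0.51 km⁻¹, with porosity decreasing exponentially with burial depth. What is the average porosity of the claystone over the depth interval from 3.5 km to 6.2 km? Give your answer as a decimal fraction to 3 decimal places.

0.056

⟨n⟩ = (1/(Z₂−Z₁)) ∫ n₀ e^(−βZ) dZ = n₀·(e^(−β·Z₁) − e^(−β·Z₂)) / (β·(Z₂−Z₁))
e^(−0.51×3.5) = 0.1678; e^(−0.51×6.2) = 0.0423
⟨n⟩ = 0.61 × (0.1678 − 0.0423) / (0.51 × 2.7) = 0.61 × 0.0911 = 0.0556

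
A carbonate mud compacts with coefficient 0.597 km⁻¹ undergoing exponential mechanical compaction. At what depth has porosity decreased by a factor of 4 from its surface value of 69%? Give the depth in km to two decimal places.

n/n₀ = 1/4 ⇒ exp(−c·Z) = 1/4 ⇒ Z = ln(4) / c
Z = 1.3863 / 0.597 = 2.322 km

2.32 km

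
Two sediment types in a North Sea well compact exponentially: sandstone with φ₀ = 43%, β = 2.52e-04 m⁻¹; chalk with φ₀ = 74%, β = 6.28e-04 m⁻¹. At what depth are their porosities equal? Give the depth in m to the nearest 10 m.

Working in km (1 km = 1000 m; β in km⁻¹ = β in m⁻¹ × 1000):
Set φ₀ₐ e^(−βₐZ) = φ₀ᵦ e^(−βᵦZ) ⇒ ln(φ₀ₐ/φ₀ᵦ) = (βₐ − βᵦ)·Z
Z = ln(0.43/0.74) / (0.252 − 0.628) = -0.5429 / -0.376 = 1.444 km

1440 m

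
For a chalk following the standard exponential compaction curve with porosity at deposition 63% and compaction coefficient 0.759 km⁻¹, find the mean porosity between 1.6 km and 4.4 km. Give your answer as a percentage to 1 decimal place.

7.8%

⟨n⟩ = (1/(Z₂−Z₁)) ∫ n₀ e^(−kZ) dZ = n₀·(e^(−k·Z₁) − e^(−k·Z₂)) / (k·(Z₂−Z₁))
e^(−0.759×1.6) = 0.2969; e^(−0.759×4.4) = 0.0355
⟨n⟩ = 0.63 × (0.2969 − 0.0355) / (0.759 × 2.8) = 0.63 × 0.1230 = 0.0775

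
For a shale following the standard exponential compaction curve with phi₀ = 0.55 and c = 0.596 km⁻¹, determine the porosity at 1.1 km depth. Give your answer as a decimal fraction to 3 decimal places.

0.286

phi = phi₀·exp(−c·d) = 0.55 × exp(−0.596 × 1.1) = 0.55 × exp(−0.6556)
  = 0.55 × 0.5191 = 0.2855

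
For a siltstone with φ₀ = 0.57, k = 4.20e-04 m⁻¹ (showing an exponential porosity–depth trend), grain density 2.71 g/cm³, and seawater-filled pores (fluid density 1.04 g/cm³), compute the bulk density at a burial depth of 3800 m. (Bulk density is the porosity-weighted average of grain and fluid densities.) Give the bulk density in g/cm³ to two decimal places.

Working in km (1 km = 1000 m; k in km⁻¹ = k in m⁻¹ × 1000):
Porosity at depth: φ = 0.57·exp(−0.42×3.8) = 0.57×0.2027 = 0.1155
Bulk density: ρ_b = (1−φ)ρ_g + φ·ρ_f = 0.8845×2.71 + 0.1155×1.04
       = 2.397 + 0.120 = 2.517 g/cm³

2.52 g/cm³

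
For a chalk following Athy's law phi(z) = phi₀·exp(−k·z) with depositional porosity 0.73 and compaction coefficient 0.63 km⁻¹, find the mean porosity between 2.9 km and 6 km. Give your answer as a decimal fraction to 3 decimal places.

0.052

⟨phi⟩ = (1/(z₂−z₁)) ∫ phi₀ e^(−kz) dz = phi₀·(e^(−k·z₁) − e^(−k·z₂)) / (k·(z₂−z₁))
e^(−0.63×2.9) = 0.1609; e^(−0.63×6) = 0.0228
⟨phi⟩ = 0.73 × (0.1609 − 0.0228) / (0.63 × 3.1) = 0.73 × 0.0707 = 0.0516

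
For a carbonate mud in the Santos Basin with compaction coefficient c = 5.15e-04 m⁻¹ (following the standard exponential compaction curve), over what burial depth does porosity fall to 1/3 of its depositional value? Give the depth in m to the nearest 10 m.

2130 m

Working in km (1 km = 1000 m; c in km⁻¹ = c in m⁻¹ × 1000):
φ/φ₀ = 1/3 ⇒ exp(−c·z) = 1/3 ⇒ z = ln(3) / c
z = 1.0986 / 0.515 = 2.133 km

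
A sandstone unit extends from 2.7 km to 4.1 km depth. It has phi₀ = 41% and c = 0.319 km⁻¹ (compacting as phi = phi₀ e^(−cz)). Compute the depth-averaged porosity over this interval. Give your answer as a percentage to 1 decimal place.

⟨phi⟩ = (1/(z₂−z₁)) ∫ phi₀ e^(−cz) dz = phi₀·(e^(−c·z₁) − e^(−c·z₂)) / (c·(z₂−z₁))
e^(−0.319×2.7) = 0.4226; e^(−0.319×4.1) = 0.2704
⟨phi⟩ = 0.41 × (0.4226 − 0.2704) / (0.319 × 1.4) = 0.41 × 0.3409 = 0.1397

14.0%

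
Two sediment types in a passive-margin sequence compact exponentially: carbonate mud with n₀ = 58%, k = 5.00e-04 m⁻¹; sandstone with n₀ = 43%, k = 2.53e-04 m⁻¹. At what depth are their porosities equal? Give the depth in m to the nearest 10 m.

1210 m

Working in km (1 km = 1000 m; k in km⁻¹ = k in m⁻¹ × 1000):
Set n₀ₐ e^(−kₐZ) = n₀ᵦ e^(−kᵦZ) ⇒ ln(n₀ₐ/n₀ᵦ) = (kₐ − kᵦ)·Z
Z = ln(0.58/0.43) / (0.5 − 0.253) = 0.2992 / 0.247 = 1.212 km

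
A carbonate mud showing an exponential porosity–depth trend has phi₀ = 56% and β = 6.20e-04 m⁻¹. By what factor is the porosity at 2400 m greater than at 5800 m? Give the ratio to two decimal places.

Working in km (1 km = 1000 m; β in km⁻¹ = β in m⁻¹ × 1000):
phi(z₁)/phi(z₂) = e^(−β·z₁)/e^(−β·z₂) = e^{β(z₂−z₁)}
= exp(0.62 × 3.4) = exp(2.108) = 8.2318

8.23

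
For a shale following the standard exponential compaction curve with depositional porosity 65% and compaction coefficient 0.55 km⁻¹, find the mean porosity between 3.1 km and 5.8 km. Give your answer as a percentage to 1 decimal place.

6.2%

⟨n⟩ = (1/(d₂−d₁)) ∫ n₀ e^(−βd) dd = n₀·(e^(−β·d₁) − e^(−β·d₂)) / (β·(d₂−d₁))
e^(−0.55×3.1) = 0.1818; e^(−0.55×5.8) = 0.0412
⟨n⟩ = 0.65 × (0.1818 − 0.0412) / (0.55 × 2.7) = 0.65 × 0.0947 = 0.0615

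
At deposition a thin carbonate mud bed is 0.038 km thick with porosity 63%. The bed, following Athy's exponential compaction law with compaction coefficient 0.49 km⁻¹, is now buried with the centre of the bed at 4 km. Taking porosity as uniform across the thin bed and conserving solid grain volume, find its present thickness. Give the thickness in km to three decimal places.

Porosity at 4 km: φ = 0.63·exp(−0.49×4) = 0.0887
Solid-volume conservation: h(1−φ) = h₀(1−φ₀) ⇒ h = h₀·(1−φ₀)/(1−φ)
h = 0.038 × (1 − 0.63)/(1 − 0.0887) = 0.038 × 0.4060 = 0.0154 km

0.015 km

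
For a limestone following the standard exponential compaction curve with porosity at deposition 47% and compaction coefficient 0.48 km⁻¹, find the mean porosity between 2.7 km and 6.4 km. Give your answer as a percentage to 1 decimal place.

⟨φ⟩ = (1/(z₂−z₁)) ∫ φ₀ e^(−βz) dz = φ₀·(e^(−β·z₁) − e^(−β·z₂)) / (β·(z₂−z₁))
e^(−0.48×2.7) = 0.2736; e^(−0.48×6.4) = 0.0463
⟨φ⟩ = 0.47 × (0.2736 − 0.0463) / (0.48 × 3.7) = 0.47 × 0.1280 = 0.0602

6.0%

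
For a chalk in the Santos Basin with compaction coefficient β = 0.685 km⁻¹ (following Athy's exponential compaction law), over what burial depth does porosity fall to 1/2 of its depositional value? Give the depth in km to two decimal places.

1.01 km

phi/phi₀ = 1/2 ⇒ exp(−β·z) = 1/2 ⇒ z = ln(2) / β
z = 0.6931 / 0.685 = 1.012 km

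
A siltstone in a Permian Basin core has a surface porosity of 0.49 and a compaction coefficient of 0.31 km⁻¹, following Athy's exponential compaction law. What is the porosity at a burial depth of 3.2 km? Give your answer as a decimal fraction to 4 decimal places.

n = n₀·exp(−β·d) = 0.49 × exp(−0.31 × 3.2) = 0.49 × exp(−0.992)
  = 0.49 × 0.3708 = 0.1817

0.1817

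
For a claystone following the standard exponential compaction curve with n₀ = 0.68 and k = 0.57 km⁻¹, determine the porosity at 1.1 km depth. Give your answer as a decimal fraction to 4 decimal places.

0.3633

n = n₀·exp(−k·z) = 0.68 × exp(−0.57 × 1.1) = 0.68 × exp(−0.627)
  = 0.68 × 0.5342 = 0.3633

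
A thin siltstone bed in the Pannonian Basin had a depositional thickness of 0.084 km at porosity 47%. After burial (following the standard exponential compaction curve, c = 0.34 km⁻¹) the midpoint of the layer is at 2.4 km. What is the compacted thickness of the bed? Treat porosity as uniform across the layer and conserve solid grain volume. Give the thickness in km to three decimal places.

Porosity at 2.4 km: φ = 0.47·exp(−0.34×2.4) = 0.2078
Solid-volume conservation: h(1−φ) = h₀(1−φ₀) ⇒ h = h₀·(1−φ₀)/(1−φ)
h = 0.084 × (1 − 0.47)/(1 − 0.2078) = 0.084 × 0.6691 = 0.0562 km

0.056 km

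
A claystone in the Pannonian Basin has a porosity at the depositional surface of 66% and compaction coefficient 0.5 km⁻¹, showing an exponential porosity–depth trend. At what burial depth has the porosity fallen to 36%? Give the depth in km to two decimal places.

Invert Athy's law: z = ln(n₀/n) / β
z = ln(0.66/0.36) / 0.5 = ln(1.833) / 0.5 = 0.6061 / 0.5 = 1.212 km

1.21 km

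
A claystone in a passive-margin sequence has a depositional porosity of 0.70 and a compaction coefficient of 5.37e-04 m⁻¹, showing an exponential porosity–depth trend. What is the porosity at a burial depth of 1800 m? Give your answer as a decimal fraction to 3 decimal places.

Working in km (1 km = 1000 m; c in km⁻¹ = c in m⁻¹ × 1000):
n = n₀·exp(−c·Z) = 0.7 × exp(−0.537 × 1.8) = 0.7 × exp(−0.9666)
  = 0.7 × 0.3804 = 0.2663

0.266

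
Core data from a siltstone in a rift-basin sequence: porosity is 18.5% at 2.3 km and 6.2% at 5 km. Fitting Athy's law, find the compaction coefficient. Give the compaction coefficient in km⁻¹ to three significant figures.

0.405 km⁻¹

Athy: n(Z) = n₀ e^(−cZ) ⇒ n₁/n₂ = e^{c(Z₂−Z₁)} ⇒ c = ln(n₁/n₂)/(Z₂−Z₁)
c = ln(0.185/0.062) / (5 − 2.3) = ln(2.984) / 2.7 = 1.0932 / 2.7 = 0.4049 km⁻¹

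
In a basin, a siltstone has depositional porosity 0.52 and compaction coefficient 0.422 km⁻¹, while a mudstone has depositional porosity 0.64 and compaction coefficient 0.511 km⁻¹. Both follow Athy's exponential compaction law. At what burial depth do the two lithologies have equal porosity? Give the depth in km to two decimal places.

2.33 km

Set phi₀ₐ e^(−βₐd) = phi₀ᵦ e^(−βᵦd) ⇒ ln(phi₀ₐ/phi₀ᵦ) = (βₐ − βᵦ)·d
d = ln(0.52/0.64) / (0.422 − 0.511) = -0.2076 / -0.089 = 2.333 km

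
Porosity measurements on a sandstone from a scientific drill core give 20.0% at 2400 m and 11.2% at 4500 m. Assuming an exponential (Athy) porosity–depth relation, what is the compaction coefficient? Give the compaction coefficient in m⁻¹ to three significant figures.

0.000276 m⁻¹

Working in km (1 km = 1000 m; c in km⁻¹ = c in m⁻¹ × 1000):
Athy: φ(d) = φ₀ e^(−cd) ⇒ φ₁/φ₂ = e^{c(d₂−d₁)} ⇒ c = ln(φ₁/φ₂)/(d₂−d₁)
c = ln(0.2/0.112) / (4.5 − 2.4) = ln(1.786) / 2.1 = 0.5798 / 2.1 = 0.2761 km⁻¹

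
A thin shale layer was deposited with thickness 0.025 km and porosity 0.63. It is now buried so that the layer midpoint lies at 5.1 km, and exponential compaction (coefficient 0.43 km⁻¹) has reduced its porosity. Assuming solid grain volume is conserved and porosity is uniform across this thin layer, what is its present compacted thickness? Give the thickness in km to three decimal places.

0.010 km

Porosity at 5.1 km: n = 0.63·exp(−0.43×5.1) = 0.0703
Solid-volume conservation: h(1−n) = h₀(1−n₀) ⇒ h = h₀·(1−n₀)/(1−n)
h = 0.025 × (1 − 0.63)/(1 − 0.0703) = 0.025 × 0.3980 = 0.0099 km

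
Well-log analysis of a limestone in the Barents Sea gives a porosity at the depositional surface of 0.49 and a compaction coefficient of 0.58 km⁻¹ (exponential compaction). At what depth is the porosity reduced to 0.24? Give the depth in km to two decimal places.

1.23 km

Invert Athy's law: z = ln(phi₀/phi) / c
z = ln(0.49/0.24) / 0.58 = ln(2.042) / 0.58 = 0.7138 / 0.58 = 1.231 km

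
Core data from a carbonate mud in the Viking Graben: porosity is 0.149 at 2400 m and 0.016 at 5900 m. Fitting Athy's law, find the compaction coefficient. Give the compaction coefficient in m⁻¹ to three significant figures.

0.000638 m⁻¹

Working in km (1 km = 1000 m; β in km⁻¹ = β in m⁻¹ × 1000):
Athy: phi(Z) = phi₀ e^(−βZ) ⇒ phi₁/phi₂ = e^{β(Z₂−Z₁)} ⇒ β = ln(phi₁/phi₂)/(Z₂−Z₁)
β = ln(0.149/0.016) / (5.9 − 2.4) = ln(9.312) / 3.5 = 2.2314 / 3.5 = 0.6375 km⁻¹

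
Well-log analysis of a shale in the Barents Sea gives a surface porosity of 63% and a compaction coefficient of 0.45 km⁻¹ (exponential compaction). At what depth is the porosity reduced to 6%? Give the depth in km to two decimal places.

Invert Athy's law: d = ln(phi₀/phi) / k
d = ln(0.63/0.06) / 0.45 = ln(10.5) / 0.45 = 2.3514 / 0.45 = 5.225 km

5.23 km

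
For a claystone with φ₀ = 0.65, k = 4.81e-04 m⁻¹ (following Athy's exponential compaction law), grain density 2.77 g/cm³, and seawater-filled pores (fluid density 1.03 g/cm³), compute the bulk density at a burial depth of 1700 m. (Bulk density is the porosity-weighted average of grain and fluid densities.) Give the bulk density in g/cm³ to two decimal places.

2.27 g/cm³

Working in km (1 km = 1000 m; k in km⁻¹ = k in m⁻¹ × 1000):
Porosity at depth: φ = 0.65·exp(−0.481×1.7) = 0.65×0.4414 = 0.2869
Bulk density: ρ_b = (1−φ)ρ_g + φ·ρ_f = 0.7131×2.77 + 0.2869×1.03
       = 1.975 + 0.296 = 2.271 g/cm³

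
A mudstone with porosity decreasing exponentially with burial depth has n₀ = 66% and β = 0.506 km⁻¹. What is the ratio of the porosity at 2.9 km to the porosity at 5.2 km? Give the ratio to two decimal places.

n(z₁)/n(z₂) = e^(−β·z₁)/e^(−β·z₂) = e^{β(z₂−z₁)}
= exp(0.506 × 2.3) = exp(1.164) = 3.2021

3.20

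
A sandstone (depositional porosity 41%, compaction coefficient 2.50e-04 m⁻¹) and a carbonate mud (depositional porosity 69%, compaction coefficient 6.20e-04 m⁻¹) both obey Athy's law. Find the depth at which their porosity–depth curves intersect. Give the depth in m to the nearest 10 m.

1410 m

Working in km (1 km = 1000 m; c in km⁻¹ = c in m⁻¹ × 1000):
Set φ₀ₐ e^(−cₐZ) = φ₀ᵦ e^(−cᵦZ) ⇒ ln(φ₀ₐ/φ₀ᵦ) = (cₐ − cᵦ)·Z
Z = ln(0.41/0.69) / (0.25 − 0.62) = -0.5205 / -0.37 = 1.407 km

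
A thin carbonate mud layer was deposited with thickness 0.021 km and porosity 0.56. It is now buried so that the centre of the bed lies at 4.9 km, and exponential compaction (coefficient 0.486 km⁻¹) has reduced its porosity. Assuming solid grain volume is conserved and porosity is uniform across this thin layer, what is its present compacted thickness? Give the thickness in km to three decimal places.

0.010 km

Porosity at 4.9 km: φ = 0.56·exp(−0.486×4.9) = 0.0518
Solid-volume conservation: h(1−φ) = h₀(1−φ₀) ⇒ h = h₀·(1−φ₀)/(1−φ)
h = 0.021 × (1 − 0.56)/(1 − 0.0518) = 0.021 × 0.4640 = 0.0097 km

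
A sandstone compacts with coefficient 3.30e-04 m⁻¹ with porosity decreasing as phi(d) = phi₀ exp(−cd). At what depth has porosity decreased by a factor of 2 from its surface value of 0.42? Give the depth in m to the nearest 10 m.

Working in km (1 km = 1000 m; c in km⁻¹ = c in m⁻¹ × 1000):
phi/phi₀ = 1/2 ⇒ exp(−c·d) = 1/2 ⇒ d = ln(2) / c
d = 0.6931 / 0.33 = 2.100 km

2100 m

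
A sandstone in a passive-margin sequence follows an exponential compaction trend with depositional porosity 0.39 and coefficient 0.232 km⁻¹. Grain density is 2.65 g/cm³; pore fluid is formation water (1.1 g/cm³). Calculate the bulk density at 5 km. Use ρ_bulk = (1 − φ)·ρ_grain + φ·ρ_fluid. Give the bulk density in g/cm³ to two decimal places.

Porosity at depth: φ = 0.39·exp(−0.232×5) = 0.39×0.3135 = 0.1223
Bulk density: ρ_b = (1−φ)ρ_g + φ·ρ_f = 0.8777×2.65 + 0.1223×1.1
       = 2.326 + 0.134 = 2.460 g/cm³

2.46 g/cm³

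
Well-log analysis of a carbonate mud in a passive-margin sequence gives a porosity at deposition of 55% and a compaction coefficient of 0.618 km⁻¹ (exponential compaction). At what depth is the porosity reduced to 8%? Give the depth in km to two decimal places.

Invert Athy's law: z = ln(φ₀/φ) / β
z = ln(0.55/0.08) / 0.618 = ln(6.875) / 0.618 = 1.9279 / 0.618 = 3.120 km

3.12 km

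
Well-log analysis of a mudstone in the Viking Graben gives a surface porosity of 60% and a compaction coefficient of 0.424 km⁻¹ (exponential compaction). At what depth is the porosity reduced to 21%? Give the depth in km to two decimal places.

2.48 km

Invert Athy's law: z = ln(n₀/n) / β
z = ln(0.6/0.21) / 0.424 = ln(2.857) / 0.424 = 1.0498 / 0.424 = 2.476 km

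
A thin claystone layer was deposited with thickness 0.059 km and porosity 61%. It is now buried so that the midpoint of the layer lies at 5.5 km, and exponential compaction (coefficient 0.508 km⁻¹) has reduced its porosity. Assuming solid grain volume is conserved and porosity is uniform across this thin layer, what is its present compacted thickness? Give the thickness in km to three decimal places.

0.024 km

Porosity at 5.5 km: φ = 0.61·exp(−0.508×5.5) = 0.0373
Solid-volume conservation: h(1−φ) = h₀(1−φ₀) ⇒ h = h₀·(1−φ₀)/(1−φ)
h = 0.059 × (1 − 0.61)/(1 − 0.0373) = 0.059 × 0.4051 = 0.0239 km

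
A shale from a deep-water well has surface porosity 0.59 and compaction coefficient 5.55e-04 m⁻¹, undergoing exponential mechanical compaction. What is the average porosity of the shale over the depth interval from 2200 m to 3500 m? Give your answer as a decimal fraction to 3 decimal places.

Working in km (1 km = 1000 m; c in km⁻¹ = c in m⁻¹ × 1000):
⟨φ⟩ = (1/(d₂−d₁)) ∫ φ₀ e^(−cd) dd = φ₀·(e^(−c·d₁) − e^(−c·d₂)) / (c·(d₂−d₁))
e^(−0.555×2.2) = 0.2949; e^(−0.555×3.5) = 0.1433
⟨φ⟩ = 0.59 × (0.2949 − 0.1433) / (0.555 × 1.3) = 0.59 × 0.2101 = 0.1240

0.124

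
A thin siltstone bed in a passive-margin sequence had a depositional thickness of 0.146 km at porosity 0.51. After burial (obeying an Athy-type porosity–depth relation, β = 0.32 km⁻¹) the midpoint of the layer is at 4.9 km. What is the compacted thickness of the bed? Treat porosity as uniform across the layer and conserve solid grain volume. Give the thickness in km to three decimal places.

Porosity at 4.9 km: n = 0.51·exp(−0.32×4.9) = 0.1063
Solid-volume conservation: h(1−n) = h₀(1−n₀) ⇒ h = h₀·(1−n₀)/(1−n)
h = 0.146 × (1 − 0.51)/(1 − 0.1063) = 0.146 × 0.5483 = 0.0801 km

0.080 km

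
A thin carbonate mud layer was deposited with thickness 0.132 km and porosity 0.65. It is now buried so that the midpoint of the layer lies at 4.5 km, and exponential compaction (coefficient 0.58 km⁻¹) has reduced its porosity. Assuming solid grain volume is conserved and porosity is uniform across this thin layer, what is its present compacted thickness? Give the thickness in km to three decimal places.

Porosity at 4.5 km: φ = 0.65·exp(−0.58×4.5) = 0.0478
Solid-volume conservation: h(1−φ) = h₀(1−φ₀) ⇒ h = h₀·(1−φ₀)/(1−φ)
h = 0.132 × (1 − 0.65)/(1 − 0.0478) = 0.132 × 0.3676 = 0.0485 km

0.049 km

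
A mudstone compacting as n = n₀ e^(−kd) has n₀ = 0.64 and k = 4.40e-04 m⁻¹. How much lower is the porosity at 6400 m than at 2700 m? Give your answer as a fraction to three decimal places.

Working in km (1 km = 1000 m; k in km⁻¹ = k in m⁻¹ × 1000):
n(2.7) = 0.64·e^(−0.44×2.7) = 0.1951
n(6.4) = 0.64·e^(−0.44×6.4) = 0.0383
Δn = 0.1951 − 0.0383 = 0.1568

0.157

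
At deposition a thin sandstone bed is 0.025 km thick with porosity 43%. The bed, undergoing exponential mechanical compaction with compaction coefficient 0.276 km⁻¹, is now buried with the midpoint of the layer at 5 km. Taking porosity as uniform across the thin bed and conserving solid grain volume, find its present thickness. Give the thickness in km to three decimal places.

Porosity at 5 km: φ = 0.43·exp(−0.276×5) = 0.1082
Solid-volume conservation: h(1−φ) = h₀(1−φ₀) ⇒ h = h₀·(1−φ₀)/(1−φ)
h = 0.025 × (1 − 0.43)/(1 − 0.1082) = 0.025 × 0.6391 = 0.0160 km

0.016 km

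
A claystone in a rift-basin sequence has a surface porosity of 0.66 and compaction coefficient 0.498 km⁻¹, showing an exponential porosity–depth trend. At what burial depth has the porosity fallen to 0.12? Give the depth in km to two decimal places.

3.42 km

Invert Athy's law: z = ln(n₀/n) / c
z = ln(0.66/0.12) / 0.498 = ln(5.5) / 0.498 = 1.7047 / 0.498 = 3.423 km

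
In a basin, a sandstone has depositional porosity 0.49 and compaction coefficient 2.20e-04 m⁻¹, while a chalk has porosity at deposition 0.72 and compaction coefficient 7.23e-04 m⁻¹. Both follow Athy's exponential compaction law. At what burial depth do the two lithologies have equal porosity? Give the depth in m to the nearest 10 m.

Working in km (1 km = 1000 m; β in km⁻¹ = β in m⁻¹ × 1000):
Set φ₀ₐ e^(−βₐz) = φ₀ᵦ e^(−βᵦz) ⇒ ln(φ₀ₐ/φ₀ᵦ) = (βₐ − βᵦ)·z
z = ln(0.49/0.72) / (0.22 − 0.723) = -0.3848 / -0.503 = 0.765 km

770 m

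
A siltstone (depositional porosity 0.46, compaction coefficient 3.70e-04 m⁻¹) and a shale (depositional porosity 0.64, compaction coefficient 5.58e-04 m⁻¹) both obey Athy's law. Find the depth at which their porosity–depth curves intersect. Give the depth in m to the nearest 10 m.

Working in km (1 km = 1000 m; β in km⁻¹ = β in m⁻¹ × 1000):
Set n₀ₐ e^(−βₐZ) = n₀ᵦ e^(−βᵦZ) ⇒ ln(n₀ₐ/n₀ᵦ) = (βₐ − βᵦ)·Z
Z = ln(0.46/0.64) / (0.37 − 0.558) = -0.3302 / -0.188 = 1.757 km

1760 m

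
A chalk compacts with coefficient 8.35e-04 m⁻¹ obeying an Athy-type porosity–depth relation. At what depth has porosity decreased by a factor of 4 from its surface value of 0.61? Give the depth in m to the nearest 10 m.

1660 m

Working in km (1 km = 1000 m; k in km⁻¹ = k in m⁻¹ × 1000):
n/n₀ = 1/4 ⇒ exp(−k·d) = 1/4 ⇒ d = ln(4) / k
d = 1.3863 / 0.835 = 1.660 km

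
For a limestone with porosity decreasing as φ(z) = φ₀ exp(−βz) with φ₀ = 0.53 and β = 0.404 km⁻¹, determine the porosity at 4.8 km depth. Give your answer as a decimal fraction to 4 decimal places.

φ = φ₀·exp(−β·z) = 0.53 × exp(−0.404 × 4.8) = 0.53 × exp(−1.939)
  = 0.53 × 0.1438 = 0.0762

0.0762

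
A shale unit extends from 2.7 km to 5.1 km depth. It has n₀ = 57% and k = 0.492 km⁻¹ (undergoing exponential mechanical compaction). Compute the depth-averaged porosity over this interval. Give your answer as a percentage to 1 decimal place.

⟨n⟩ = (1/(z₂−z₁)) ∫ n₀ e^(−kz) dz = n₀·(e^(−k·z₁) − e^(−k·z₂)) / (k·(z₂−z₁))
e^(−0.492×2.7) = 0.2649; e^(−0.492×5.1) = 0.0813
⟨n⟩ = 0.57 × (0.2649 − 0.0813) / (0.492 × 2.4) = 0.57 × 0.1555 = 0.0886

8.9%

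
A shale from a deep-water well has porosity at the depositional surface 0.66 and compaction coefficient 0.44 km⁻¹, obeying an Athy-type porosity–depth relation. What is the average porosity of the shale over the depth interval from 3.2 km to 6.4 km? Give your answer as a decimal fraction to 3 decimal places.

⟨n⟩ = (1/(d₂−d₁)) ∫ n₀ e^(−cd) dd = n₀·(e^(−c·d₁) − e^(−c·d₂)) / (c·(d₂−d₁))
e^(−0.44×3.2) = 0.2446; e^(−0.44×6.4) = 0.0598
⟨n⟩ = 0.66 × (0.2446 − 0.0598) / (0.44 × 3.2) = 0.66 × 0.1312 = 0.0866

0.087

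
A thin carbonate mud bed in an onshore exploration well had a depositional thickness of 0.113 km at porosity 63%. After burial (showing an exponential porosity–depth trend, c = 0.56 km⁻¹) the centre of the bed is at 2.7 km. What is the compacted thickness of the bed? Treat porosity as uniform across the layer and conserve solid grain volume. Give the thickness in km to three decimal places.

Porosity at 2.7 km: φ = 0.63·exp(−0.56×2.7) = 0.1389
Solid-volume conservation: h(1−φ) = h₀(1−φ₀) ⇒ h = h₀·(1−φ₀)/(1−φ)
h = 0.113 × (1 − 0.63)/(1 − 0.1389) = 0.113 × 0.4297 = 0.0486 km

0.049 km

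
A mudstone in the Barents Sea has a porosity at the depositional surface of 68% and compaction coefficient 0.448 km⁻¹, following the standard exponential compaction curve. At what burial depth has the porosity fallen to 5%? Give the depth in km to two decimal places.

Invert Athy's law: z = ln(phi₀/phi) / β
z = ln(0.68/0.05) / 0.448 = ln(13.6) / 0.448 = 2.6101 / 0.448 = 5.826 km

5.83 km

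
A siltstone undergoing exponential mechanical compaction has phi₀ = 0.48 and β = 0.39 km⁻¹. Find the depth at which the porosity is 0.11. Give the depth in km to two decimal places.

Invert Athy's law: z = ln(phi₀/phi) / β
z = ln(0.48/0.11) / 0.39 = ln(4.364) / 0.39 = 1.4733 / 0.39 = 3.778 km

3.78 km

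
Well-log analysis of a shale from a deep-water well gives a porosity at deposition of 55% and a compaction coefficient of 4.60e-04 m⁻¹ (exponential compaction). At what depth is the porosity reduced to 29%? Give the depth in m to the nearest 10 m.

1390 m

Working in km (1 km = 1000 m; c in km⁻¹ = c in m⁻¹ × 1000):
Invert Athy's law: Z = ln(phi₀/phi) / c
Z = ln(0.55/0.29) / 0.46 = ln(1.897) / 0.46 = 0.6400 / 0.46 = 1.391 km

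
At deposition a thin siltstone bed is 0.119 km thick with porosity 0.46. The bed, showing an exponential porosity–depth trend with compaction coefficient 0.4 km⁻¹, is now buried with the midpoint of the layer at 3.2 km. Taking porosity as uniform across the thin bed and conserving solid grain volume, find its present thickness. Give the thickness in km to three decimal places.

Porosity at 3.2 km: φ = 0.46·exp(−0.4×3.2) = 0.1279
Solid-volume conservation: h(1−φ) = h₀(1−φ₀) ⇒ h = h₀·(1−φ₀)/(1−φ)
h = 0.119 × (1 − 0.46)/(1 − 0.1279) = 0.119 × 0.6192 = 0.0737 km

0.074 km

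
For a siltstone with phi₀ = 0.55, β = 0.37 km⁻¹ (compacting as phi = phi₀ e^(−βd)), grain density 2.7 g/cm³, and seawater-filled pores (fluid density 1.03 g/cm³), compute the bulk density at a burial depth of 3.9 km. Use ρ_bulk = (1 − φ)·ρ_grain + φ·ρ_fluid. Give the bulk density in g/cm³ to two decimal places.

2.48 g/cm³

Porosity at depth: phi = 0.55·exp(−0.37×3.9) = 0.55×0.2362 = 0.1299
Bulk density: ρ_b = (1−phi)ρ_g + phi·ρ_f = 0.8701×2.7 + 0.1299×1.03
       = 2.349 + 0.134 = 2.483 g/cm³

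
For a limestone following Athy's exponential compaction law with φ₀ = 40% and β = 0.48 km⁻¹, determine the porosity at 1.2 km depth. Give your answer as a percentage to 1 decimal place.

22.5%

φ = φ₀·exp(−β·d) = 0.4 × exp(−0.48 × 1.2) = 0.4 × exp(−0.576)
  = 0.4 × 0.5621 = 0.2249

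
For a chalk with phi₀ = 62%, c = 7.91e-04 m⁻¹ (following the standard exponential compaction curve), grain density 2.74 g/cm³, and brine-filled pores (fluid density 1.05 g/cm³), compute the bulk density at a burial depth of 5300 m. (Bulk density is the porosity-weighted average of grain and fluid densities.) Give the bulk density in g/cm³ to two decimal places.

2.72 g/cm³

Working in km (1 km = 1000 m; c in km⁻¹ = c in m⁻¹ × 1000):
Porosity at depth: phi = 0.62·exp(−0.791×5.3) = 0.62×0.0151 = 0.0094
Bulk density: ρ_b = (1−phi)ρ_g + phi·ρ_f = 0.9906×2.74 + 0.0094×1.05
       = 2.714 + 0.010 = 2.724 g/cm³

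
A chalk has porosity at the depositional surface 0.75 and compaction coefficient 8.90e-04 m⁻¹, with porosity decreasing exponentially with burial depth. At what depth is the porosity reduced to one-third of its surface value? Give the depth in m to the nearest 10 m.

1230 m

Working in km (1 km = 1000 m; k in km⁻¹ = k in m⁻¹ × 1000):
n/n₀ = 1/3 ⇒ exp(−k·d) = 1/3 ⇒ d = ln(3) / k
d = 1.0986 / 0.89 = 1.234 km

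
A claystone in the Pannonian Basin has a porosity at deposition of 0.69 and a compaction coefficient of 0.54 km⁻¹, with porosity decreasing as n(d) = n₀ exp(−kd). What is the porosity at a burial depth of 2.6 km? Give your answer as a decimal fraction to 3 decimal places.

0.169

n = n₀·exp(−k·d) = 0.69 × exp(−0.54 × 2.6) = 0.69 × exp(−1.404)
  = 0.69 × 0.2456 = 0.1695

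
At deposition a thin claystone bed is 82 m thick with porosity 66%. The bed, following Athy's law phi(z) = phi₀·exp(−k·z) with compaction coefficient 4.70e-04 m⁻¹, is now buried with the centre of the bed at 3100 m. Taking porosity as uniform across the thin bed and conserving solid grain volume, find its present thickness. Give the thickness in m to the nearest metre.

Working in km (1 km = 1000 m; k in km⁻¹ = k in m⁻¹ × 1000):
Porosity at 3.1 km: phi = 0.66·exp(−0.47×3.1) = 0.1537
Solid-volume conservation: h(1−phi) = h₀(1−phi₀) ⇒ h = h₀·(1−phi₀)/(1−phi)
h = 0.082 × (1 − 0.66)/(1 − 0.1537) = 0.082 × 0.4018 = 0.0329 km

33 m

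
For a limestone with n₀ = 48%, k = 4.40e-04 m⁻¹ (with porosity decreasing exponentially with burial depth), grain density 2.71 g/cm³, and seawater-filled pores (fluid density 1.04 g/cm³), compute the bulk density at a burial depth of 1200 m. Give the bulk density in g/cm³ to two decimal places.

Working in km (1 km = 1000 m; k in km⁻¹ = k in m⁻¹ × 1000):
Porosity at depth: n = 0.48·exp(−0.44×1.2) = 0.48×0.5898 = 0.2831
Bulk density: ρ_b = (1−n)ρ_g + n·ρ_f = 0.7169×2.71 + 0.2831×1.04
       = 1.943 + 0.294 = 2.237 g/cm³

2.24 g/cm³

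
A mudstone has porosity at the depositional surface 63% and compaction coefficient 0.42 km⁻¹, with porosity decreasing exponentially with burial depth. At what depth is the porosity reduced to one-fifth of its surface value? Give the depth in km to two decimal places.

φ/φ₀ = 1/5 ⇒ exp(−k·z) = 1/5 ⇒ z = ln(5) / k
z = 1.6094 / 0.42 = 3.832 km

3.83 km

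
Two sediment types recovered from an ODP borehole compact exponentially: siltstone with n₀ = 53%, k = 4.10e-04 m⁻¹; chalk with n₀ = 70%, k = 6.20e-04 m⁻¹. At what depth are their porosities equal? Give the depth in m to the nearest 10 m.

Working in km (1 km = 1000 m; k in km⁻¹ = k in m⁻¹ × 1000):
Set n₀ₐ e^(−kₐz) = n₀ᵦ e^(−kᵦz) ⇒ ln(n₀ₐ/n₀ᵦ) = (kₐ − kᵦ)·z
z = ln(0.53/0.7) / (0.41 − 0.62) = -0.2782 / -0.21 = 1.325 km

1320 m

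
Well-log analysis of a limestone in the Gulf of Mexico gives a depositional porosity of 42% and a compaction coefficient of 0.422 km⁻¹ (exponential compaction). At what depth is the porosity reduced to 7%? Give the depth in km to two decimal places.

Invert Athy's law: d = ln(φ₀/φ) / k
d = ln(0.42/0.07) / 0.422 = ln(6) / 0.422 = 1.7918 / 0.422 = 4.246 km

4.25 km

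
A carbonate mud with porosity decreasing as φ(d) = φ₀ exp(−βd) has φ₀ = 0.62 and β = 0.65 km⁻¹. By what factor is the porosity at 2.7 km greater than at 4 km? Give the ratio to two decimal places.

φ(d₁)/φ(d₂) = e^(−β·d₁)/e^(−β·d₂) = e^{β(d₂−d₁)}
= exp(0.65 × 1.3) = exp(0.845) = 2.3280

2.33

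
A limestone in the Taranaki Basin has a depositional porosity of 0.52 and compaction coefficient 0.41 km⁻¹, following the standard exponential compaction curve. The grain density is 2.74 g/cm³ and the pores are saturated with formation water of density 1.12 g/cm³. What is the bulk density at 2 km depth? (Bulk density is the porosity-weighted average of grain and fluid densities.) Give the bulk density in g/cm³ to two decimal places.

Porosity at depth: phi = 0.52·exp(−0.41×2) = 0.52×0.4404 = 0.2290
Bulk density: ρ_b = (1−phi)ρ_g + phi·ρ_f = 0.7710×2.74 + 0.2290×1.12
       = 2.112 + 0.257 = 2.369 g/cm³

2.37 g/cm³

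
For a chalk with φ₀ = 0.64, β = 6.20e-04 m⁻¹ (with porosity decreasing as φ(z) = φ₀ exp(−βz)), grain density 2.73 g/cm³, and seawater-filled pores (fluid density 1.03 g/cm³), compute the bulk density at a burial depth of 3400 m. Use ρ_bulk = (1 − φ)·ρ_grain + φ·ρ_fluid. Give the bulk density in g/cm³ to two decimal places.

Working in km (1 km = 1000 m; β in km⁻¹ = β in m⁻¹ × 1000):
Porosity at depth: φ = 0.64·exp(−0.62×3.4) = 0.64×0.1215 = 0.0777
Bulk density: ρ_b = (1−φ)ρ_g + φ·ρ_f = 0.9223×2.73 + 0.0777×1.03
       = 2.518 + 0.080 = 2.598 g/cm³

2.60 g/cm³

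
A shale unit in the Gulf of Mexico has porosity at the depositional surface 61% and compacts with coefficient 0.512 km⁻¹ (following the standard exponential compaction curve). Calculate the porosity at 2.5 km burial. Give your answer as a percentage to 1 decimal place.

n = n₀·exp(−β·Z) = 0.61 × exp(−0.512 × 2.5) = 0.61 × exp(−1.28)
  = 0.61 × 0.2780 = 0.1696

17.0%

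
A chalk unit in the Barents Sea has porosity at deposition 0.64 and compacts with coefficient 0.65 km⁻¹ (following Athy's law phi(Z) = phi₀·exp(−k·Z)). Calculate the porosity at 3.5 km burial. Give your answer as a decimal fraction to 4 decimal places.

0.0658

phi = phi₀·exp(−k·Z) = 0.64 × exp(−0.65 × 3.5) = 0.64 × exp(−2.275)
  = 0.64 × 0.1028 = 0.0658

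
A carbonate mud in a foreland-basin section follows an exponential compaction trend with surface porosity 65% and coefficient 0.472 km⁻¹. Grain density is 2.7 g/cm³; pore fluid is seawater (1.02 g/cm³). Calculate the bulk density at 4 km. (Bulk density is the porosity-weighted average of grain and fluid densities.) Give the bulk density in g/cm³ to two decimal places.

Porosity at depth: n = 0.65·exp(−0.472×4) = 0.65×0.1514 = 0.0984
Bulk density: ρ_b = (1−n)ρ_g + n·ρ_f = 0.9016×2.7 + 0.0984×1.02
       = 2.434 + 0.100 = 2.535 g/cm³

2.53 g/cm³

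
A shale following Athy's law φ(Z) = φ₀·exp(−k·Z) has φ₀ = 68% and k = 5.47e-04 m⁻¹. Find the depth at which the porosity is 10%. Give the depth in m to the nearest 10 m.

3500 m

Working in km (1 km = 1000 m; k in km⁻¹ = k in m⁻¹ × 1000):
Invert Athy's law: Z = ln(φ₀/φ) / k
Z = ln(0.68/0.1) / 0.547 = ln(6.8) / 0.547 = 1.9169 / 0.547 = 3.504 km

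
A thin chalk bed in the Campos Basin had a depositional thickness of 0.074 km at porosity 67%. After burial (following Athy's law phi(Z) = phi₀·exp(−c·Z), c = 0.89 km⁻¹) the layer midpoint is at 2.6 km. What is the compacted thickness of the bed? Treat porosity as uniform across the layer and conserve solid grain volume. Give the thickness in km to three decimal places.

Porosity at 2.6 km: phi = 0.67·exp(−0.89×2.6) = 0.0662
Solid-volume conservation: h(1−phi) = h₀(1−phi₀) ⇒ h = h₀·(1−phi₀)/(1−phi)
h = 0.074 × (1 − 0.67)/(1 − 0.0662) = 0.074 × 0.3534 = 0.0262 km

0.026 km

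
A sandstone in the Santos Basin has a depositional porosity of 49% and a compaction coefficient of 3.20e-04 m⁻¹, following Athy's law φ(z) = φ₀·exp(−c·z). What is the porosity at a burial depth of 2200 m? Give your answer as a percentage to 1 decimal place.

24.2%

Working in km (1 km = 1000 m; c in km⁻¹ = c in m⁻¹ × 1000):
φ = φ₀·exp(−c·z) = 0.49 × exp(−0.32 × 2.2) = 0.49 × exp(−0.704)
  = 0.49 × 0.4946 = 0.2424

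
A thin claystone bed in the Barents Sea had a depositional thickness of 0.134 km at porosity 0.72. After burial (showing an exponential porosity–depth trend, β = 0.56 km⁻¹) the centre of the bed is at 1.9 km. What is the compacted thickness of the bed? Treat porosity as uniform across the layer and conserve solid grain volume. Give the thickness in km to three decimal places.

0.050 km

Porosity at 1.9 km: phi = 0.72·exp(−0.56×1.9) = 0.2485
Solid-volume conservation: h(1−phi) = h₀(1−phi₀) ⇒ h = h₀·(1−phi₀)/(1−phi)
h = 0.134 × (1 − 0.72)/(1 − 0.2485) = 0.134 × 0.3726 = 0.0499 km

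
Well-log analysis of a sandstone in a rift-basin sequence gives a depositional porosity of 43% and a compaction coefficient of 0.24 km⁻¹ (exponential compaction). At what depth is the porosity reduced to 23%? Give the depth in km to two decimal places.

2.61 km

Invert Athy's law: z = ln(n₀/n) / k
z = ln(0.43/0.23) / 0.24 = ln(1.87) / 0.24 = 0.6257 / 0.24 = 2.607 km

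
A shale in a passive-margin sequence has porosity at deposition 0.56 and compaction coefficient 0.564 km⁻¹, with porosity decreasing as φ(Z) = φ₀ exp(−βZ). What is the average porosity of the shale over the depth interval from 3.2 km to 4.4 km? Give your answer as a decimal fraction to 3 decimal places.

⟨φ⟩ = (1/(Z₂−Z₁)) ∫ φ₀ e^(−βZ) dZ = φ₀·(e^(−β·Z₁) − e^(−β·Z₂)) / (β·(Z₂−Z₁))
e^(−0.564×3.2) = 0.1645; e^(−0.564×4.4) = 0.0836
⟨φ⟩ = 0.56 × (0.1645 − 0.0836) / (0.564 × 1.2) = 0.56 × 0.1195 = 0.0669

0.067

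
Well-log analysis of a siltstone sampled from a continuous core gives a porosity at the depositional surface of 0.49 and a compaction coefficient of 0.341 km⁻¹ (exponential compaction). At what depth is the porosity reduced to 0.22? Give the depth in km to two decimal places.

2.35 km

Invert Athy's law: Z = ln(phi₀/phi) / k
Z = ln(0.49/0.22) / 0.341 = ln(2.227) / 0.341 = 0.8008 / 0.341 = 2.348 km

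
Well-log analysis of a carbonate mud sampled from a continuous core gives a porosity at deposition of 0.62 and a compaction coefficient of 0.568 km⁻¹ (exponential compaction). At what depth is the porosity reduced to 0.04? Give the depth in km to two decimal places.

4.83 km

Invert Athy's law: z = ln(phi₀/phi) / c
z = ln(0.62/0.04) / 0.568 = ln(15.5) / 0.568 = 2.7408 / 0.568 = 4.825 km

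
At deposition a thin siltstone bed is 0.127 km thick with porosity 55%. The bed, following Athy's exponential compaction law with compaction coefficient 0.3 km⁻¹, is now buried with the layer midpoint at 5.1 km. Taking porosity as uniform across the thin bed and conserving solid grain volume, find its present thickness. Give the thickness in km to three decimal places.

0.065 km

Porosity at 5.1 km: φ = 0.55·exp(−0.3×5.1) = 0.1191
Solid-volume conservation: h(1−φ) = h₀(1−φ₀) ⇒ h = h₀·(1−φ₀)/(1−φ)
h = 0.127 × (1 − 0.55)/(1 − 0.1191) = 0.127 × 0.5108 = 0.0649 km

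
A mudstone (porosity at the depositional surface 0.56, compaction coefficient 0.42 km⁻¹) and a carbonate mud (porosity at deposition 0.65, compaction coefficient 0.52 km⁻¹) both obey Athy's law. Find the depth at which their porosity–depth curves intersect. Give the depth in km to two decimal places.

1.49 km

Set phi₀ₐ e^(−βₐZ) = phi₀ᵦ e^(−βᵦZ) ⇒ ln(phi₀ₐ/phi₀ᵦ) = (βₐ − βᵦ)·Z
Z = ln(0.56/0.65) / (0.42 − 0.52) = -0.1490 / -0.1 = 1.490 km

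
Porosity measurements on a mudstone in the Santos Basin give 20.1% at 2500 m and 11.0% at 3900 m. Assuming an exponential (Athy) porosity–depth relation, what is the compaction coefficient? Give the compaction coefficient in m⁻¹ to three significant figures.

0.000431 m⁻¹

Working in km (1 km = 1000 m; β in km⁻¹ = β in m⁻¹ × 1000):
Athy: phi(Z) = phi₀ e^(−βZ) ⇒ phi₁/phi₂ = e^{β(Z₂−Z₁)} ⇒ β = ln(phi₁/phi₂)/(Z₂−Z₁)
β = ln(0.201/0.11) / (3.9 − 2.5) = ln(1.827) / 1.4 = 0.6028 / 1.4 = 0.4306 km⁻¹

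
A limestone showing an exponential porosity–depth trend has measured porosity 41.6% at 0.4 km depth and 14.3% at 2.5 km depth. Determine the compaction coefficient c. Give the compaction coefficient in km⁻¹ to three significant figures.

0.508 km⁻¹

Athy: phi(d) = phi₀ e^(−cd) ⇒ phi₁/phi₂ = e^{c(d₂−d₁)} ⇒ c = ln(phi₁/phi₂)/(d₂−d₁)
c = ln(0.416/0.143) / (2.5 − 0.4) = ln(2.909) / 2.1 = 1.0678 / 2.1 = 0.5085 km⁻¹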